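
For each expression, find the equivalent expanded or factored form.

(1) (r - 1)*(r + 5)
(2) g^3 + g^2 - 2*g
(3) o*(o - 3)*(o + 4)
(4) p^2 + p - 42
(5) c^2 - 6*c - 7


(1) = r^2 + 4*r - 5
(2) = g*(g - 1)*(g + 2)
(3) = o^3 + o^2 - 12*o
(4) = (p - 6)*(p + 7)
(5) = (c - 7)*(c + 1)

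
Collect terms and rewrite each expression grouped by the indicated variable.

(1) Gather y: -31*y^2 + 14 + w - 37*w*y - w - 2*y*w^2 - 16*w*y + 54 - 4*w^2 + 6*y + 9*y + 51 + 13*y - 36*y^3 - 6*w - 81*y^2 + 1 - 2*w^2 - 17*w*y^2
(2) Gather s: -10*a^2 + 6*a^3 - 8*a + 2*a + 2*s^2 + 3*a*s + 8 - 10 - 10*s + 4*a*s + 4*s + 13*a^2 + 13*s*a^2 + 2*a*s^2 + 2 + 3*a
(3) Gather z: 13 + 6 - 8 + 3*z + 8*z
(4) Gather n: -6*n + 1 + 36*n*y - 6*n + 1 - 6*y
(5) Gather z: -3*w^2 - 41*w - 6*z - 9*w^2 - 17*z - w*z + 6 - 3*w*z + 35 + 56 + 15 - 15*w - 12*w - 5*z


(1) = -6*w^2 - 6*w - 36*y^3 + y^2*(-17*w - 112) + y*(-2*w^2 - 53*w + 28) + 120
(2) = 6*a^3 + 3*a^2 - 3*a + s^2*(2*a + 2) + s*(13*a^2 + 7*a - 6)
(3) = 11*z + 11
(4) = n*(36*y - 12) - 6*y + 2
(5) = -12*w^2 - 68*w + z*(-4*w - 28) + 112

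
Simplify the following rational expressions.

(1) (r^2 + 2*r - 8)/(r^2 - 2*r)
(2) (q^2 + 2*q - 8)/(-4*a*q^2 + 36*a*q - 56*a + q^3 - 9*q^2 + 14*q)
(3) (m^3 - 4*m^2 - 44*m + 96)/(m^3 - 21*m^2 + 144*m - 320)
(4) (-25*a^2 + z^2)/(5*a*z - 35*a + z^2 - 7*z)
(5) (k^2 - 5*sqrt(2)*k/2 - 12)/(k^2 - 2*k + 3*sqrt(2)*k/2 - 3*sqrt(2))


(1) = (r + 4)/r
(2) = (q + 4)/(-4*a*q + 28*a + q^2 - 7*q)
(3) = (m^2 + 4*m - 12)/(m^2 - 13*m + 40)
(4) = (-5*a + z)/(z - 7)
(5) = (4*k - 16*sqrt(2))/(4*k - 8)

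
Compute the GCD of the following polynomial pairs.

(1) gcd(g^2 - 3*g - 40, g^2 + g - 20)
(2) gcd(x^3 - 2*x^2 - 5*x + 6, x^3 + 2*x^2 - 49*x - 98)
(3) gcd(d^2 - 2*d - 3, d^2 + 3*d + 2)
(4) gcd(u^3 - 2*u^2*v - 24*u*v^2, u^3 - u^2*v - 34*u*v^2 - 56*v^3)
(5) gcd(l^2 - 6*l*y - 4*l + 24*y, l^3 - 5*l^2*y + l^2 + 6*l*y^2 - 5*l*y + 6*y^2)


(1) = g + 5
(2) = gcd((x - 3)*(x - 1)*(x + 2), (x - 7)*(x + 2)*(x + 7)) = x + 2
(3) = gcd((d - 3)*(d + 1), (d + 1)*(d + 2)) = d + 1
(4) = u + 4*v
(5) = 1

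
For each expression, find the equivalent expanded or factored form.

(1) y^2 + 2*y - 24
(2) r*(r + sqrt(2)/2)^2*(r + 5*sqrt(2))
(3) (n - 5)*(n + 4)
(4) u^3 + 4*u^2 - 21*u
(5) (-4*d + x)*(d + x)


(1) = (y - 4)*(y + 6)
(2) = r^4 + 6*sqrt(2)*r^3 + 21*r^2/2 + 5*sqrt(2)*r/2
(3) = n^2 - n - 20
(4) = u*(u - 3)*(u + 7)
(5) = -4*d^2 - 3*d*x + x^2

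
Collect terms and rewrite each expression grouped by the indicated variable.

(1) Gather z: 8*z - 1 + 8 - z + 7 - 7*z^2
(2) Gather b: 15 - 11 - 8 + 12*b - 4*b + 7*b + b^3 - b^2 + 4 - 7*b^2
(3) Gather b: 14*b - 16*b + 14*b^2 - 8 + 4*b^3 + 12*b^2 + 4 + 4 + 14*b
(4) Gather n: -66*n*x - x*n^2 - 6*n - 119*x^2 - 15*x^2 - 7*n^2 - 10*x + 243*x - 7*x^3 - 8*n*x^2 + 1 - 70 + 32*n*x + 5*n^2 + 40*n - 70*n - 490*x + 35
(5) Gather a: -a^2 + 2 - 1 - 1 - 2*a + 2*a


(1) = -7*z^2 + 7*z + 14
(2) = b^3 - 8*b^2 + 15*b
(3) = 4*b^3 + 26*b^2 + 12*b
(4) = n^2*(-x - 2) + n*(-8*x^2 - 34*x - 36) - 7*x^3 - 134*x^2 - 257*x - 34
(5) = -a^2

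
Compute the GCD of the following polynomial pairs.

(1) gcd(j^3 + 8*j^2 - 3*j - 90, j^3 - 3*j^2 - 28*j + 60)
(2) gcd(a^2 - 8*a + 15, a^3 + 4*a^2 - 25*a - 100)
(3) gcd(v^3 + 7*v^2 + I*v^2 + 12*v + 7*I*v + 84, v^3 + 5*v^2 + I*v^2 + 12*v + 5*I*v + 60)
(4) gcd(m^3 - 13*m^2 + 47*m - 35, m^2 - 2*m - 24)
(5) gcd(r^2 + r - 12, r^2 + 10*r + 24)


(1) = j + 5
(2) = a - 5
(3) = v^2 + I*v + 12
(4) = gcd((m - 7)*(m - 5)*(m - 1), (m - 6)*(m + 4)) = 1
(5) = r + 4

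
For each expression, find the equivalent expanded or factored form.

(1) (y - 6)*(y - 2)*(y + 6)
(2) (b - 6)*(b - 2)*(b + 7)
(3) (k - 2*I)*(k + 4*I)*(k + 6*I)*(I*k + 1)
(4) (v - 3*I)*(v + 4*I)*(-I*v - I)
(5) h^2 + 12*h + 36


(1) = y^3 - 2*y^2 - 36*y + 72
(2) = b^3 - b^2 - 44*b + 84
(3) = I*k^4 - 7*k^3 + 4*I*k^2 - 52*k + 48*I
(4) = -I*v^3 + v^2 - I*v^2 + v - 12*I*v - 12*I
(5) = (h + 6)^2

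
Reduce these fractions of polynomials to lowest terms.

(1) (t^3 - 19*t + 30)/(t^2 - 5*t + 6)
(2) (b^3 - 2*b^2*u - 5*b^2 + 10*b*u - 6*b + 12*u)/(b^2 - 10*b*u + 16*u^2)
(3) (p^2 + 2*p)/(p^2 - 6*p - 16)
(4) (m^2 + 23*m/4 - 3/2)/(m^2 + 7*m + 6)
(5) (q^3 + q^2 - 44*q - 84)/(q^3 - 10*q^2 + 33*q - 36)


(1) = t + 5
(2) = (-b^2 + 5*b + 6)/(-b + 8*u)
(3) = p/(p - 8)
(4) = (4*m - 1)/(4*m + 4)
(5) = (q^3 + q^2 - 44*q - 84)/(q^3 - 10*q^2 + 33*q - 36)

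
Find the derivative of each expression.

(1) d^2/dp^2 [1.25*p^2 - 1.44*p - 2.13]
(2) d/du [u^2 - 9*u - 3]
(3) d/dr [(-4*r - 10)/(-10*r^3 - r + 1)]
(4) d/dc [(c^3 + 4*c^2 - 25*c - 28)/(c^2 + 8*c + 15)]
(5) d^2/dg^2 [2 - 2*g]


(1) = 2.50000000000000
(2) = 2*u - 9
(3) = 2*(20*r^3 + 2*r - (2*r + 5)*(30*r^2 + 1) - 2)/(10*r^3 + r - 1)^2
(4) = (c^4 + 16*c^3 + 102*c^2 + 176*c - 151)/(c^4 + 16*c^3 + 94*c^2 + 240*c + 225)
(5) = 0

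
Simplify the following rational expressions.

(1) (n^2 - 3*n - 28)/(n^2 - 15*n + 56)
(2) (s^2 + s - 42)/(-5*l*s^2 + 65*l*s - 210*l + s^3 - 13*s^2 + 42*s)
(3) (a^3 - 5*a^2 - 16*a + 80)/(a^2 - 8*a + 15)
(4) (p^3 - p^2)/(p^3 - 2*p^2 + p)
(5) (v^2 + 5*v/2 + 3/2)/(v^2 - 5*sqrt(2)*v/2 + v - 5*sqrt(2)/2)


(1) = (n + 4)/(n - 8)
(2) = (s + 7)/(-5*l*s + 35*l + s^2 - 7*s)
(3) = (a^2 - 16)/(a - 3)
(4) = p/(p - 1)
(5) = (4*v + 6)/(4*v - 10*sqrt(2))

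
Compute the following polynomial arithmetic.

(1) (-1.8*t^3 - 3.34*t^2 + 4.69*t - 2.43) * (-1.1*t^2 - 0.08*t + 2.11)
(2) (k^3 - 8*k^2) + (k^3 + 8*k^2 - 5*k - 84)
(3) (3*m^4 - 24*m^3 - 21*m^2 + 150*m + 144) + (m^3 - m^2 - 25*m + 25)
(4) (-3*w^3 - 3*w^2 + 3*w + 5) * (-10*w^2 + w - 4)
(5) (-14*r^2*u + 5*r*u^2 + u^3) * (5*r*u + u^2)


(1) = 1.98*t^5 + 3.818*t^4 - 8.6898*t^3 - 4.7496*t^2 + 10.0903*t - 5.1273
(2) = 2*k^3 - 5*k - 84
(3) = 3*m^4 - 23*m^3 - 22*m^2 + 125*m + 169
(4) = 30*w^5 + 27*w^4 - 21*w^3 - 35*w^2 - 7*w - 20
(5) = -70*r^3*u^2 + 11*r^2*u^3 + 10*r*u^4 + u^5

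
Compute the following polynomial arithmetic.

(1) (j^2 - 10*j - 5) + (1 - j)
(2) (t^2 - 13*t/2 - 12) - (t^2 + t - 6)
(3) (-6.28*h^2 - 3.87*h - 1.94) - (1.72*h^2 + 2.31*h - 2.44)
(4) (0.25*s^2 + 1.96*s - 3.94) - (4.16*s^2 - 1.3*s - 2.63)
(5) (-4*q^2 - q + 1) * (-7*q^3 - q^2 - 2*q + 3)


(1) = j^2 - 11*j - 4
(2) = -15*t/2 - 6
(3) = -8.0*h^2 - 6.18*h + 0.5
(4) = -3.91*s^2 + 3.26*s - 1.31
(5) = 28*q^5 + 11*q^4 + 2*q^3 - 11*q^2 - 5*q + 3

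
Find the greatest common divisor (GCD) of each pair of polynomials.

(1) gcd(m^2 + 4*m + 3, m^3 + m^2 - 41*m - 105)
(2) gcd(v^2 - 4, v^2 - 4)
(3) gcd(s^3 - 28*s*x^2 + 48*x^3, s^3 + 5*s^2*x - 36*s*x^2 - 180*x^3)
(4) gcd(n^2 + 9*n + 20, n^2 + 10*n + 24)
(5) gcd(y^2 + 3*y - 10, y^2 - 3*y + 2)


(1) = gcd((m + 1)*(m + 3), (m - 7)*(m + 3)*(m + 5)) = m + 3
(2) = gcd((v - 2)*(v + 2), (v - 2)*(v + 2)) = v^2 - 4
(3) = gcd((s - 4*x)*(s - 2*x)*(s + 6*x), (s - 6*x)*(s + 5*x)*(s + 6*x)) = s + 6*x
(4) = gcd((n + 4)*(n + 5), (n + 4)*(n + 6)) = n + 4
(5) = gcd((y - 2)*(y + 5), (y - 2)*(y - 1)) = y - 2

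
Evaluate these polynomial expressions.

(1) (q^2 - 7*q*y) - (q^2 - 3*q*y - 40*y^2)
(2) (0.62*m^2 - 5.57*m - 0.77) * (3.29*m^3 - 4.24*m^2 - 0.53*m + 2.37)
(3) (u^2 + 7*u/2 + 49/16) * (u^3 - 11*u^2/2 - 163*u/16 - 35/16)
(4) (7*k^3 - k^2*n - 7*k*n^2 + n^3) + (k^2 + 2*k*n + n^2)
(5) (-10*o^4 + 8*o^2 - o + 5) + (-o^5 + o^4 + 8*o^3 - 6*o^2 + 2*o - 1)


(1) = -4*q*y + 40*y^2
(2) = 2.0398*m^5 - 20.9541*m^4 + 20.7549*m^3 + 7.6863*m^2 - 12.7928*m - 1.8249
(3) = u^5 - 2*u^4 - 211*u^3/8 - 875*u^2/16 - 9947*u/256 - 1715/256
(4) = 7*k^3 - k^2*n + k^2 - 7*k*n^2 + 2*k*n + n^3 + n^2
(5) = -o^5 - 9*o^4 + 8*o^3 + 2*o^2 + o + 4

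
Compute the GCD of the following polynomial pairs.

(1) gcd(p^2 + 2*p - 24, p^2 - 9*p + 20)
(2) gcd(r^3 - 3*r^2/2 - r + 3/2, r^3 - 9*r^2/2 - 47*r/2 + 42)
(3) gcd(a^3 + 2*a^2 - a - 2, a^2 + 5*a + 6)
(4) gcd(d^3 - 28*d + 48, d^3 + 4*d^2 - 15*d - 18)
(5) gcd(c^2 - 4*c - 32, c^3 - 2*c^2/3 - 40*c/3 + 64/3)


(1) = p - 4
(2) = r - 3/2
(3) = a + 2
(4) = d + 6
(5) = gcd((c - 8)*(c + 4), (c - 8/3)*(c - 2)*(c + 4)) = c + 4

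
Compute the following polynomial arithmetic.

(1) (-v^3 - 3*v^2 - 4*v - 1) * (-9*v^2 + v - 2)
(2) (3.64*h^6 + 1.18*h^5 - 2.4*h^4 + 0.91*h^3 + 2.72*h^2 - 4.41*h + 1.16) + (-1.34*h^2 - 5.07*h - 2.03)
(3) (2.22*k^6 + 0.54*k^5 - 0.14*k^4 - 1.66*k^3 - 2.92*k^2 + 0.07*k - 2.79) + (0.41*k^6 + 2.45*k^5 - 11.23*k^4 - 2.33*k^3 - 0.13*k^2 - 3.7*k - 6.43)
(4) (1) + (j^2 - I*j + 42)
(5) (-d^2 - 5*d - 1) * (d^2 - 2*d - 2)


(1) = 9*v^5 + 26*v^4 + 35*v^3 + 11*v^2 + 7*v + 2
(2) = 3.64*h^6 + 1.18*h^5 - 2.4*h^4 + 0.91*h^3 + 1.38*h^2 - 9.48*h - 0.87
(3) = 2.63*k^6 + 2.99*k^5 - 11.37*k^4 - 3.99*k^3 - 3.05*k^2 - 3.63*k - 9.22
(4) = j^2 - I*j + 43
(5) = -d^4 - 3*d^3 + 11*d^2 + 12*d + 2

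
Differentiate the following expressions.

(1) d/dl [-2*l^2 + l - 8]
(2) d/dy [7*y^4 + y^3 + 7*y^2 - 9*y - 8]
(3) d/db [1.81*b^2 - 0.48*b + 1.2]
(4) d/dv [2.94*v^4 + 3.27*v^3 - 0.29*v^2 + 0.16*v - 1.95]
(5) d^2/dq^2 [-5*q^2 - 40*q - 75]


(1) = 1 - 4*l
(2) = 28*y^3 + 3*y^2 + 14*y - 9
(3) = 3.62*b - 0.48
(4) = 11.76*v^3 + 9.81*v^2 - 0.58*v + 0.16
(5) = -10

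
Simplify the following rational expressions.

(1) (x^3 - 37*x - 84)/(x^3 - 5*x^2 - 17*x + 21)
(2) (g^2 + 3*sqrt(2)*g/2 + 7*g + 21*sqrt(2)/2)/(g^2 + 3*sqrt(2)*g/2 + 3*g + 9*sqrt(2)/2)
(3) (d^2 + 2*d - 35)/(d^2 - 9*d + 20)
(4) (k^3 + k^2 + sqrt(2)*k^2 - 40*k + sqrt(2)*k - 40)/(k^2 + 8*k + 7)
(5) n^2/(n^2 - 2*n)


(1) = (x + 4)/(x - 1)
(2) = (4*g + 28)/(4*g + 12)
(3) = (d + 7)/(d - 4)
(4) = (k^2 + sqrt(2)*k - 40)/(k + 7)
(5) = n/(n - 2)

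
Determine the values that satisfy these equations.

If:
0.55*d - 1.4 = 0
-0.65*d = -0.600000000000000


Then:
No Solution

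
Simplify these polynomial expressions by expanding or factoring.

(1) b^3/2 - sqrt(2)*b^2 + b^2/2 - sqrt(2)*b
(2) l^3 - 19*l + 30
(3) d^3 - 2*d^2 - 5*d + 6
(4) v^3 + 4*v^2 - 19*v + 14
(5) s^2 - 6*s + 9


(1) = b*(b/2 + 1/2)*(b - 2*sqrt(2))
(2) = (l - 3)*(l - 2)*(l + 5)
(3) = (d - 3)*(d - 1)*(d + 2)
(4) = (v - 2)*(v - 1)*(v + 7)
(5) = (s - 3)^2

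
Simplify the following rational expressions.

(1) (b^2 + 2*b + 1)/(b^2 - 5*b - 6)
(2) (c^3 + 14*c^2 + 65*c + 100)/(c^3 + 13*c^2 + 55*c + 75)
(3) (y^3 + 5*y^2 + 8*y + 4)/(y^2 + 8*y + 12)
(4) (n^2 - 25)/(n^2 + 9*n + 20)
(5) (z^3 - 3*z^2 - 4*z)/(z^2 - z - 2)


(1) = (b + 1)/(b - 6)
(2) = (c + 4)/(c + 3)
(3) = (y^2 + 3*y + 2)/(y + 6)
(4) = (n - 5)/(n + 4)
(5) = (z^2 - 4*z)/(z - 2)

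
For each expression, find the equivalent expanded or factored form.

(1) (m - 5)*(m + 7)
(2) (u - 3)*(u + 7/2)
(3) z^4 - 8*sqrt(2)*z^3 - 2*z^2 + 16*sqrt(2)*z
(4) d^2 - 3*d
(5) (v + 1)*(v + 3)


(1) = m^2 + 2*m - 35
(2) = u^2 + u/2 - 21/2
(3) = z*(z - 8*sqrt(2))*(z - sqrt(2))*(z + sqrt(2))
(4) = d*(d - 3)
(5) = v^2 + 4*v + 3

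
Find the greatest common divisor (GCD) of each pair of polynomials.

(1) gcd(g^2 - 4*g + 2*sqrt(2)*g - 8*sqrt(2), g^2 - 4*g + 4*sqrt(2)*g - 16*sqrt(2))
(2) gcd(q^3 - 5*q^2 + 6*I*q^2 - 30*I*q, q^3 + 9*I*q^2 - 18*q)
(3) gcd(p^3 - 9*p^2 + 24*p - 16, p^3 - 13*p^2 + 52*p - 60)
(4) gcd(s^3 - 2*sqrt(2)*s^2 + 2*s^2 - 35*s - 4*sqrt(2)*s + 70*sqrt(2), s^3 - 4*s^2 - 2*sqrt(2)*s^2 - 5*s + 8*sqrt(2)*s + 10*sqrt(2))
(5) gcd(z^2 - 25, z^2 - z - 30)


(1) = g - 4
(2) = q^2 + 6*I*q
(3) = 1
(4) = s^2 + s*(-5 - 2*sqrt(2)) + 10*sqrt(2)
(5) = gcd((z - 5)*(z + 5), (z - 6)*(z + 5)) = z + 5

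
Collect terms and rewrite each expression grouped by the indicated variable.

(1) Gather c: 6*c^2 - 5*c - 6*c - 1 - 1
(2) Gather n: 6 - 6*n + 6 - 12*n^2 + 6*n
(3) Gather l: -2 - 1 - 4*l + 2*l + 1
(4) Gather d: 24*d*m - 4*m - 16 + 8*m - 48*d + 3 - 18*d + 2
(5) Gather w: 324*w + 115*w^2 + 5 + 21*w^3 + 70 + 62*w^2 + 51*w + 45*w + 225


(1) = 6*c^2 - 11*c - 2
(2) = 12 - 12*n^2
(3) = -2*l - 2
(4) = d*(24*m - 66) + 4*m - 11
(5) = 21*w^3 + 177*w^2 + 420*w + 300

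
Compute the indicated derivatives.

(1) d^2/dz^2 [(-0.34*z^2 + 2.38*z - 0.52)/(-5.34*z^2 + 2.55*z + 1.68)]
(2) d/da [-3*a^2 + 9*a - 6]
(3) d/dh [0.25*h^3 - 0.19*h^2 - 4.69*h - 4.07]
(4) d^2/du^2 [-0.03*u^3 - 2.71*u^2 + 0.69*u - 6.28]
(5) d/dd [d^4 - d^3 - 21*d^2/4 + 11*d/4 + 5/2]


(1) = (-126.474696*z^3 + 107.26992*z^2 - 170.593776*z + 38.40372)/(152.273304*z^6 - 218.14434*z^5 - 39.548574*z^4 + 120.677985*z^3 + 12.442248*z^2 - 21.59136*z - 4.741632)
(2) = 9 - 6*a
(3) = 0.75*h^2 - 0.38*h - 4.69
(4) = -0.18*u - 5.42
(5) = 4*d^3 - 3*d^2 - 21*d/2 + 11/4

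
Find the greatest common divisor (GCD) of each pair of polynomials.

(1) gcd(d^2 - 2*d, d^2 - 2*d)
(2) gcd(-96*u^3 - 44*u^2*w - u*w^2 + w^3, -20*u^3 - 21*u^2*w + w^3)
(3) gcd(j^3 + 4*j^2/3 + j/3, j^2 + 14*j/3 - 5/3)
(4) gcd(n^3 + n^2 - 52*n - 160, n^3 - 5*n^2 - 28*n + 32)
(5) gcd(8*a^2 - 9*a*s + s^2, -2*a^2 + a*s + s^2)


(1) = gcd(d*(d - 2), d*(d - 2)) = d^2 - 2*d
(2) = 4*u + w
(3) = 1
(4) = n^2 - 4*n - 32
(5) = -a + s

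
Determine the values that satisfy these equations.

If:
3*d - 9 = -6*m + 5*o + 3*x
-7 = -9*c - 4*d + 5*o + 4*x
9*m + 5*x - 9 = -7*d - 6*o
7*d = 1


Then:
c = 13*x/243 + 125/243
d = 1/7
m = 640/567 - 7*x/81
o = -19*x/27 - 68/189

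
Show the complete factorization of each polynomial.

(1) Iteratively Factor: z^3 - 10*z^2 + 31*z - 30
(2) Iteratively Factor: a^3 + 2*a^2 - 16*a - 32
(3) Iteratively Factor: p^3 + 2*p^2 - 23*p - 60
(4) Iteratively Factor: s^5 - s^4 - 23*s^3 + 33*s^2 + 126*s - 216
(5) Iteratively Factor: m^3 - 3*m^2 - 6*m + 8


(1) = (z - 5)*(z^2 - 5*z + 6) = (z - 5)*(z - 3)*(z - 2)
(2) = (a + 2)*(a^2 - 16) = (a - 4)*(a + 2)*(a + 4)
(3) = (p + 4)*(p^2 - 2*p - 15) = (p - 5)*(p + 4)*(p + 3)
(4) = (s - 3)*(s^4 + 2*s^3 - 17*s^2 - 18*s + 72) = (s - 3)^2*(s^3 + 5*s^2 - 2*s - 24) = (s - 3)^2*(s - 2)*(s^2 + 7*s + 12) = (s - 3)^2*(s - 2)*(s + 4)*(s + 3)
(5) = (m - 1)*(m^2 - 2*m - 8) = (m - 4)*(m - 1)*(m + 2)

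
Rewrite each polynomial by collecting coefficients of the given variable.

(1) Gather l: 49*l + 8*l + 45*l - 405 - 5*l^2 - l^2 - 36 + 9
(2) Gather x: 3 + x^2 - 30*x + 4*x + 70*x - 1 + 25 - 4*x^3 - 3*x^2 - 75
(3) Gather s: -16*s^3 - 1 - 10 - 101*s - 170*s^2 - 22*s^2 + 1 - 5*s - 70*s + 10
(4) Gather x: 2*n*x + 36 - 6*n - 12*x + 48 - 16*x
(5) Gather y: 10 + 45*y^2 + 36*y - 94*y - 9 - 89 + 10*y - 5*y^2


(1) = -6*l^2 + 102*l - 432
(2) = -4*x^3 - 2*x^2 + 44*x - 48
(3) = -16*s^3 - 192*s^2 - 176*s
(4) = -6*n + x*(2*n - 28) + 84
(5) = 40*y^2 - 48*y - 88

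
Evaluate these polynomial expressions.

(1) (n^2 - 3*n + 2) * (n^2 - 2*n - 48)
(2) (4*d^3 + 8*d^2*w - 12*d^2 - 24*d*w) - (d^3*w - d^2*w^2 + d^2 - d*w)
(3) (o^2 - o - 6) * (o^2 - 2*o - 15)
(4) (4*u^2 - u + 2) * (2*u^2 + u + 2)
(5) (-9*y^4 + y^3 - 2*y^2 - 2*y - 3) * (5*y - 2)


(1) = n^4 - 5*n^3 - 40*n^2 + 140*n - 96
(2) = -d^3*w + 4*d^3 + d^2*w^2 + 8*d^2*w - 13*d^2 - 23*d*w
(3) = o^4 - 3*o^3 - 19*o^2 + 27*o + 90
(4) = 8*u^4 + 2*u^3 + 11*u^2 + 4
(5) = -45*y^5 + 23*y^4 - 12*y^3 - 6*y^2 - 11*y + 6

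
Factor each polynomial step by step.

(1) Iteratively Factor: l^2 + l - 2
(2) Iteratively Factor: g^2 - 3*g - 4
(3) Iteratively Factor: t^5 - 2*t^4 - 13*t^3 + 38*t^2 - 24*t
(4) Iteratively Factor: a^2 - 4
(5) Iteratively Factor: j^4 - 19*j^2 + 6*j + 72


(1) = (l + 2)*(l - 1)
(2) = (g + 1)*(g - 4)
(3) = (t + 4)*(t^4 - 6*t^3 + 11*t^2 - 6*t) = (t - 3)*(t + 4)*(t^3 - 3*t^2 + 2*t) = (t - 3)*(t - 1)*(t + 4)*(t^2 - 2*t) = t*(t - 3)*(t - 1)*(t + 4)*(t - 2)
(4) = (a + 2)*(a - 2)
(5) = (j + 2)*(j^3 - 2*j^2 - 15*j + 36) = (j - 3)*(j + 2)*(j^2 + j - 12) = (j - 3)^2*(j + 2)*(j + 4)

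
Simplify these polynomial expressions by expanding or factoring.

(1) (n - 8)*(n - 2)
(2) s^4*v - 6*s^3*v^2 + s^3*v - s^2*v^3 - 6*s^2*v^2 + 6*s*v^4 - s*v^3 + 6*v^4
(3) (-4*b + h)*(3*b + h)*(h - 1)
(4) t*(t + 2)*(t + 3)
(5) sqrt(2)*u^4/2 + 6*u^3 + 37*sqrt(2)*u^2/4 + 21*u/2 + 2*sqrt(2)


(1) = n^2 - 10*n + 16
(2) = (s - 6*v)*(s - v)*(s + v)*(s*v + v)
(3) = -12*b^2*h + 12*b^2 - b*h^2 + b*h + h^3 - h^2
(4) = t^3 + 5*t^2 + 6*t
(5) = (u + sqrt(2)/2)*(u + sqrt(2))*(u + 4*sqrt(2))*(sqrt(2)*u/2 + 1/2)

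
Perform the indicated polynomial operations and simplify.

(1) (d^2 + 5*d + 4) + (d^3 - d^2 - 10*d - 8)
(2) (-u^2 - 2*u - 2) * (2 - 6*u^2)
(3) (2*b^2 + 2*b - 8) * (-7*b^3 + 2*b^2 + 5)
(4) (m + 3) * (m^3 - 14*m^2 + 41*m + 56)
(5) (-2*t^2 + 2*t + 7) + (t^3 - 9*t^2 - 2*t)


(1) = d^3 - 5*d - 4
(2) = 6*u^4 + 12*u^3 + 10*u^2 - 4*u - 4
(3) = -14*b^5 - 10*b^4 + 60*b^3 - 6*b^2 + 10*b - 40
(4) = m^4 - 11*m^3 - m^2 + 179*m + 168
(5) = t^3 - 11*t^2 + 7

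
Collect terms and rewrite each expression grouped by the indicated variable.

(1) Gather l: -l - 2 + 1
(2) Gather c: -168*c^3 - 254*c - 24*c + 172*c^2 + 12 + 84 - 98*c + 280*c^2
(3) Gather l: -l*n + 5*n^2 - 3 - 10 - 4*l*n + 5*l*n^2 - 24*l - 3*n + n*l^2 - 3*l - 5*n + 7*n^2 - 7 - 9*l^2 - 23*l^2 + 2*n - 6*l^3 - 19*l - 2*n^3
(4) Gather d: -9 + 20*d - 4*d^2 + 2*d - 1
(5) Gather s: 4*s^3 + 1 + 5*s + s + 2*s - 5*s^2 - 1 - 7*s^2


(1) = -l - 1
(2) = -168*c^3 + 452*c^2 - 376*c + 96
(3) = -6*l^3 + l^2*(n - 32) + l*(5*n^2 - 5*n - 46) - 2*n^3 + 12*n^2 - 6*n - 20
(4) = -4*d^2 + 22*d - 10
(5) = 4*s^3 - 12*s^2 + 8*s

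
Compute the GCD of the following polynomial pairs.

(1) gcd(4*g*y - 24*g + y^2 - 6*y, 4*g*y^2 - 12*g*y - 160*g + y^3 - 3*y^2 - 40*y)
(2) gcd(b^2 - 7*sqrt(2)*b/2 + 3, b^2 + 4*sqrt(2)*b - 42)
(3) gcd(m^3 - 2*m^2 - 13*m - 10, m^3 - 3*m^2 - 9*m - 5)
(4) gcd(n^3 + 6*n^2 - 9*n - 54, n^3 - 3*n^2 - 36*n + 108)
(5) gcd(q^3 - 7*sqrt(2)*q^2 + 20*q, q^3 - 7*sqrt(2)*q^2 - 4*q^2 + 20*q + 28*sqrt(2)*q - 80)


(1) = 4*g + y
(2) = b - 3*sqrt(2)
(3) = gcd((m - 5)*(m + 1)*(m + 2), (m - 5)*(m + 1)^2) = m^2 - 4*m - 5
(4) = n^2 + 3*n - 18
(5) = gcd(q*(q - 5*sqrt(2))*(q - 2*sqrt(2)), (q - 4)*(q - 5*sqrt(2))*(q - 2*sqrt(2))) = q^2 - 7*sqrt(2)*q + 20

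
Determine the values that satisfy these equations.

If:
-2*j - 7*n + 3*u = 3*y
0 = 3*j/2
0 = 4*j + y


Then:
j = 0
n = 3*u/7
y = 0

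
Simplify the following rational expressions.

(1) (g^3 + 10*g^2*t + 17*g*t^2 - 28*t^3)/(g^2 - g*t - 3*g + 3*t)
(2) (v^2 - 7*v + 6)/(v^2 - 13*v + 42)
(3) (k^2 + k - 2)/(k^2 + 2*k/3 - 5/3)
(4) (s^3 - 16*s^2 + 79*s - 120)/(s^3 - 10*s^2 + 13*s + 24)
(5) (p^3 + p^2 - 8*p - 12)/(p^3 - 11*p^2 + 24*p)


(1) = (g^2 + 11*g*t + 28*t^2)/(g - 3)
(2) = (v - 1)/(v - 7)
(3) = (3*k + 6)/(3*k + 5)
(4) = (s - 5)/(s + 1)
(5) = (p^2 + 4*p + 4)/(p^2 - 8*p)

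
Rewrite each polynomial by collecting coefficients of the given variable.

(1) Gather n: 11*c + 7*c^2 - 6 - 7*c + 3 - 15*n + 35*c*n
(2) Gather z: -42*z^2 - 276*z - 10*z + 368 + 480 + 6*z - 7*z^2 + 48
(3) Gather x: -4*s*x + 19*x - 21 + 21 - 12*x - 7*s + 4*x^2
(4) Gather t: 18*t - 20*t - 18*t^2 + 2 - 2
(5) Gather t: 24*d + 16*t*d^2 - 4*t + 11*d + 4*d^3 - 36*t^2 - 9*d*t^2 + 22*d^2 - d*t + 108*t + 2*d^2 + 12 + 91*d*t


(1) = 7*c^2 + 4*c + n*(35*c - 15) - 3
(2) = -49*z^2 - 280*z + 896
(3) = -7*s + 4*x^2 + x*(7 - 4*s)
(4) = -18*t^2 - 2*t
(5) = 4*d^3 + 24*d^2 + 35*d + t^2*(-9*d - 36) + t*(16*d^2 + 90*d + 104) + 12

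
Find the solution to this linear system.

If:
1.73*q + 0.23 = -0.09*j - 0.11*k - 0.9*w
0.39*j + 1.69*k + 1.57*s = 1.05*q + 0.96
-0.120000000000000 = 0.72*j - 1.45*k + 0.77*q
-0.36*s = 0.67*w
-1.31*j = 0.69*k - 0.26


Then:
j = 0.13
k = 0.13
q = -0.03
s = 0.42
w = -0.22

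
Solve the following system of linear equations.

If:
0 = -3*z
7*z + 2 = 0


Then:
No Solution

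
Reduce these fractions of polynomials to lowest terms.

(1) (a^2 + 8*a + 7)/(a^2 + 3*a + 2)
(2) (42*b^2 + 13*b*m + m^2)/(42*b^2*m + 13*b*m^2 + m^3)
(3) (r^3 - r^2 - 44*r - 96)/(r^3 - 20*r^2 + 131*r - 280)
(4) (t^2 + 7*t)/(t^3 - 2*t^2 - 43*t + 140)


(1) = (a + 7)/(a + 2)
(2) = 1/m
(3) = (r^2 + 7*r + 12)/(r^2 - 12*r + 35)
(4) = t/(t^2 - 9*t + 20)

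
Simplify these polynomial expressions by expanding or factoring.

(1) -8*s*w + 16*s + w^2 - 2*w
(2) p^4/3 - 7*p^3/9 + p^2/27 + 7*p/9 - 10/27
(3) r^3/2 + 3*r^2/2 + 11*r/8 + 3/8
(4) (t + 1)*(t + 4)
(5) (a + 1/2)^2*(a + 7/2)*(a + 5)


(1) = (-8*s + w)*(w - 2)
(2) = (p/3 + 1/3)*(p - 5/3)*(p - 1)*(p - 2/3)
(3) = (r/2 + 1/4)*(r + 1)*(r + 3/2)
(4) = t^2 + 5*t + 4
(5) = a^4 + 19*a^3/2 + 105*a^2/4 + 157*a/8 + 35/8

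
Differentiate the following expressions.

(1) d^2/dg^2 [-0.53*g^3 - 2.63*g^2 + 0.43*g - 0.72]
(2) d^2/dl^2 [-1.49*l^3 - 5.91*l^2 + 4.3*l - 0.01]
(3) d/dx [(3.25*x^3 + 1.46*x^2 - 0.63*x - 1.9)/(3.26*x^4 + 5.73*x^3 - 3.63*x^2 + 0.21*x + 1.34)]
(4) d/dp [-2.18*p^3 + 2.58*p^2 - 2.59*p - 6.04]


(1) = -3.18*g - 5.26
(2) = -8.94*l - 11.82
(3) = (-10.595*x^6 - 9.5192*x^5 - 14.0019*x^4 + 33.3608*x^3 + 43.7457*x^2 - 9.8812*x - 0.4452)/(10.6276*x^8 + 37.3596*x^7 + 9.1653*x^6 - 40.2306*x^5 + 24.3203*x^4 + 13.8318*x^3 - 9.6843*x^2 + 0.5628*x + 1.7956)
(4) = -6.54*p^2 + 5.16*p - 2.59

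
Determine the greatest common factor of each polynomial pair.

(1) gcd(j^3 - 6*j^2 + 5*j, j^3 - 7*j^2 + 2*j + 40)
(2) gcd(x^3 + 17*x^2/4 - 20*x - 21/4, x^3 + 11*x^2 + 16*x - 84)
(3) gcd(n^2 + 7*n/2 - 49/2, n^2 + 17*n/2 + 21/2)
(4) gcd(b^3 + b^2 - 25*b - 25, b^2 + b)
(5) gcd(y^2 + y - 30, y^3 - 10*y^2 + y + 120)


(1) = j - 5
(2) = gcd((x - 3)*(x + 1/4)*(x + 7), (x - 2)*(x + 6)*(x + 7)) = x + 7
(3) = gcd((n - 7/2)*(n + 7), (n + 3/2)*(n + 7)) = n + 7
(4) = gcd((b - 5)*(b + 1)*(b + 5), b*(b + 1)) = b + 1
(5) = gcd((y - 5)*(y + 6), (y - 8)*(y - 5)*(y + 3)) = y - 5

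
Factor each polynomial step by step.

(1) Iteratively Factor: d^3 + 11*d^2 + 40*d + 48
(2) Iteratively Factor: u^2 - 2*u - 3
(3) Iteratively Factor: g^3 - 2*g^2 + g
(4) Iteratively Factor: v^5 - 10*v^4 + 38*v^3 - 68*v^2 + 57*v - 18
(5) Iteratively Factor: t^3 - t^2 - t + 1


(1) = (d + 4)*(d^2 + 7*d + 12) = (d + 3)*(d + 4)*(d + 4)
(2) = (u + 1)*(u - 3)
(3) = (g)*(g^2 - 2*g + 1) = g*(g - 1)*(g - 1)
(4) = (v - 1)*(v^4 - 9*v^3 + 29*v^2 - 39*v + 18) = (v - 3)*(v - 1)*(v^3 - 6*v^2 + 11*v - 6) = (v - 3)*(v - 2)*(v - 1)*(v^2 - 4*v + 3) = (v - 3)^2*(v - 2)*(v - 1)*(v - 1)
(5) = (t - 1)*(t^2 - 1) = (t - 1)*(t + 1)*(t - 1)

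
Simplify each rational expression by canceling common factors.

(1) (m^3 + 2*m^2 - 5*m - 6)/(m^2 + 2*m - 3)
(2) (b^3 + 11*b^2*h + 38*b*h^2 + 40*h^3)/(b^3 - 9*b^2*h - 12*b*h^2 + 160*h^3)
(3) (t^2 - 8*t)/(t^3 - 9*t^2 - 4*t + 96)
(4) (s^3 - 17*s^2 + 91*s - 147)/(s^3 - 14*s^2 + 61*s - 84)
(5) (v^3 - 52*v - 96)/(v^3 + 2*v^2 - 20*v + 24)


(1) = (m^2 - m - 2)/(m - 1)
(2) = (b^2 + 7*b*h + 10*h^2)/(b^2 - 13*b*h + 40*h^2)
(3) = t/(t^2 - t - 12)
(4) = (s - 7)/(s - 4)
(5) = (v^2 - 6*v - 16)/(v^2 - 4*v + 4)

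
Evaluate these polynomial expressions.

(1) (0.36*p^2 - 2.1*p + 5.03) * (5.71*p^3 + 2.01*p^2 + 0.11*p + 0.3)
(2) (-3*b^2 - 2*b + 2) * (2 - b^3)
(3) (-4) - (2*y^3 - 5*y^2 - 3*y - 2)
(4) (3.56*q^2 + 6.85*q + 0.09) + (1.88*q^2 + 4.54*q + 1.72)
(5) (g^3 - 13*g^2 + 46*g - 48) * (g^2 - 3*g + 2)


(1) = 2.0556*p^5 - 11.2674*p^4 + 24.5399*p^3 + 9.9873*p^2 - 0.0767*p + 1.509
(2) = 3*b^5 + 2*b^4 - 2*b^3 - 6*b^2 - 4*b + 4
(3) = -2*y^3 + 5*y^2 + 3*y - 2
(4) = 5.44*q^2 + 11.39*q + 1.81
(5) = g^5 - 16*g^4 + 87*g^3 - 212*g^2 + 236*g - 96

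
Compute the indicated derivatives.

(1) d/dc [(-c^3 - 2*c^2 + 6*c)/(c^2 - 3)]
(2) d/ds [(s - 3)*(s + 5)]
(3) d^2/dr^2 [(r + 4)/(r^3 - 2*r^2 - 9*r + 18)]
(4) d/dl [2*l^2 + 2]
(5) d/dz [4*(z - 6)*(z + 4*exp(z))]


(1) = (-c^4 + 3*c^2 + 12*c - 18)/(c^4 - 6*c^2 + 9)
(2) = 2*s + 2
(3) = 2*((r + 4)*(-3*r^2 + 4*r + 9)^2 + (-3*r^2 + 4*r - (r + 4)*(3*r - 2) + 9)*(r^3 - 2*r^2 - 9*r + 18))/(r^3 - 2*r^2 - 9*r + 18)^3
(4) = 4*l
(5) = 16*z*exp(z) + 8*z - 80*exp(z) - 24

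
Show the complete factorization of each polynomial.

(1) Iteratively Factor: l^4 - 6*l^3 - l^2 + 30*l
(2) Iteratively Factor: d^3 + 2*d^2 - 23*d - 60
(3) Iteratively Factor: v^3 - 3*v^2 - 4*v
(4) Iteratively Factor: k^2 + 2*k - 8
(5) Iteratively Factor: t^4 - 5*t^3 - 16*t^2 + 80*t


(1) = (l)*(l^3 - 6*l^2 - l + 30) = l*(l - 3)*(l^2 - 3*l - 10) = l*(l - 5)*(l - 3)*(l + 2)
(2) = (d + 3)*(d^2 - d - 20) = (d + 3)*(d + 4)*(d - 5)
(3) = (v)*(v^2 - 3*v - 4) = v*(v - 4)*(v + 1)
(4) = (k + 4)*(k - 2)
(5) = (t)*(t^3 - 5*t^2 - 16*t + 80) = t*(t - 5)*(t^2 - 16) = t*(t - 5)*(t - 4)*(t + 4)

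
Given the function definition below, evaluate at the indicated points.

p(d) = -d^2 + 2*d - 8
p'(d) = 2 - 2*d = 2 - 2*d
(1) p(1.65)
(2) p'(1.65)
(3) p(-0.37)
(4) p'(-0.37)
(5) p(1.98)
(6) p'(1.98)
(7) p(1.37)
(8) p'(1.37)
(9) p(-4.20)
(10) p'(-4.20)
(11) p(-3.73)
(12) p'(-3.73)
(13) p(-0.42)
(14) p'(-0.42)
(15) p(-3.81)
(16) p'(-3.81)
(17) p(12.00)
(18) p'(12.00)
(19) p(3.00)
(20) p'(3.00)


(1) = -7.42
(2) = -1.30
(3) = -8.88
(4) = 2.74
(5) = -7.96
(6) = -1.96
(7) = -7.14
(8) = -0.74
(9) = -34.04
(10) = 10.40
(11) = -29.37
(12) = 9.46
(13) = -9.02
(14) = 2.84
(15) = -30.14
(16) = 9.62
(17) = -128.00
(18) = -22.00
(19) = -11.00
(20) = -4.00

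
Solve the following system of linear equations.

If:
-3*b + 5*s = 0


Then:
b = 5*s/3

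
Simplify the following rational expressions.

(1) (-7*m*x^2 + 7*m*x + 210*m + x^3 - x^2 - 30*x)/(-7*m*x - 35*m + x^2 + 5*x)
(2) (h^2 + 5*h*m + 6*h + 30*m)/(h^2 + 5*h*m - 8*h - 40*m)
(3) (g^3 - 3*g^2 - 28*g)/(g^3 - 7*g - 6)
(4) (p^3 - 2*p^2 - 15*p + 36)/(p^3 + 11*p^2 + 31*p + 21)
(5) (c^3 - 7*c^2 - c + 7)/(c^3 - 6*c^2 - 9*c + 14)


(1) = x - 6
(2) = (h + 6)/(h - 8)
(3) = (g^3 - 3*g^2 - 28*g)/(g^3 - 7*g - 6)
(4) = (p^3 - 2*p^2 - 15*p + 36)/(p^3 + 11*p^2 + 31*p + 21)
(5) = (c + 1)/(c + 2)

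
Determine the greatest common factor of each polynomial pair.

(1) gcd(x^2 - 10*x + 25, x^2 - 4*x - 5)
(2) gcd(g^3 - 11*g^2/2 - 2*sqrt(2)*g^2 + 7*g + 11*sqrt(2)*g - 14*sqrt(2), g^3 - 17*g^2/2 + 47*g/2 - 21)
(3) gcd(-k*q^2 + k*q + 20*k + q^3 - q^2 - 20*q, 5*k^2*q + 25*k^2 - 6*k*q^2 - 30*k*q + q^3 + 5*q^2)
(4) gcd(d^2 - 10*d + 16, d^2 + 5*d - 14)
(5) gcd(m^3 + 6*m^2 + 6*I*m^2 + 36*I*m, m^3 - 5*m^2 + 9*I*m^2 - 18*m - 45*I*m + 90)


(1) = x - 5
(2) = gcd((g - 7/2)*(g - 2)*(g - 2*sqrt(2)), (g - 7/2)*(g - 3)*(g - 2)) = g^2 - 11*g/2 + 7
(3) = -k + q
(4) = gcd((d - 8)*(d - 2), (d - 2)*(d + 7)) = d - 2
(5) = gcd(m*(m + 6)*(m + 6*I), (m - 5)*(m + 3*I)*(m + 6*I)) = m + 6*I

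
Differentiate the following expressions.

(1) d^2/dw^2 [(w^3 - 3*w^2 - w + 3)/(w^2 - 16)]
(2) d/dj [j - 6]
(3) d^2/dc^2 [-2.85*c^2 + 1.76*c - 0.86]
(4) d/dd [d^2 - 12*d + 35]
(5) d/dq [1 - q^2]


(1) = 30*(w^3 - 9*w^2 + 48*w - 48)/(w^6 - 48*w^4 + 768*w^2 - 4096)
(2) = 1
(3) = -5.70000000000000
(4) = 2*d - 12
(5) = -2*q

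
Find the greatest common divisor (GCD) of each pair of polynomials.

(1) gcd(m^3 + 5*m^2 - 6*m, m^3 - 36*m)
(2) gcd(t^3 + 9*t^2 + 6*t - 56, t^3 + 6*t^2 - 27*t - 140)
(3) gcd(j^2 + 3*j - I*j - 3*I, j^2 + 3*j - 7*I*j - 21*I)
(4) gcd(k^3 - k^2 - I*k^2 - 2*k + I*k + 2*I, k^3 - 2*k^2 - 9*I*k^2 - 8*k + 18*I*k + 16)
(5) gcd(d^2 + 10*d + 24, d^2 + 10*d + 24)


(1) = m^2 + 6*m
(2) = t^2 + 11*t + 28
(3) = gcd((j + 3)*(j - I), (j + 3)*(j - 7*I)) = j + 3
(4) = k^2 + k*(-2 - I) + 2*I
(5) = d^2 + 10*d + 24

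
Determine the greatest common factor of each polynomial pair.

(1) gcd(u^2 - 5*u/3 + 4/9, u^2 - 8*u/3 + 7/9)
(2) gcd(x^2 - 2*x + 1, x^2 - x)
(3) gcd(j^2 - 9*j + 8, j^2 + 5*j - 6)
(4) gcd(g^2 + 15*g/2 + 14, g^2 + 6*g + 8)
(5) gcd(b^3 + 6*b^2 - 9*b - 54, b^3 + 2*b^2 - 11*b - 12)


(1) = u - 1/3
(2) = gcd((x - 1)^2, x*(x - 1)) = x - 1
(3) = gcd((j - 8)*(j - 1), (j - 1)*(j + 6)) = j - 1
(4) = g + 4
(5) = b - 3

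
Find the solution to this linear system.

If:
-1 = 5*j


Then:
j = -1/5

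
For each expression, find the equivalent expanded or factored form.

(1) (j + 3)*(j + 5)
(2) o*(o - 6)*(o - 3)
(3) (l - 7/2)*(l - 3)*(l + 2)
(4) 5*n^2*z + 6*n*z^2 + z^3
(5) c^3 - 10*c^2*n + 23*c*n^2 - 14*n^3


(1) = j^2 + 8*j + 15
(2) = o^3 - 9*o^2 + 18*o
(3) = l^3 - 9*l^2/2 - 5*l/2 + 21
(4) = z*(n + z)*(5*n + z)
(5) = (c - 7*n)*(c - 2*n)*(c - n)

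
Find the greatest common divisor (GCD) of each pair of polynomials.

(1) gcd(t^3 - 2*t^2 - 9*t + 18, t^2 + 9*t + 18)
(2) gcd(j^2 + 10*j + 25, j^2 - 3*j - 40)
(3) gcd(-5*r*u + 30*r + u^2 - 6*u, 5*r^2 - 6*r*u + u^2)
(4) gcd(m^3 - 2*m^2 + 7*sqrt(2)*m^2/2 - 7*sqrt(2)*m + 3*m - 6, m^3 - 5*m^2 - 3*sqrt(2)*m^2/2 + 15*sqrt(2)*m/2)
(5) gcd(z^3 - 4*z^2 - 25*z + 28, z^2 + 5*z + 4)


(1) = t + 3
(2) = j + 5
(3) = 5*r - u
(4) = gcd((m - 2)*(m + sqrt(2)/2)*(m + 3*sqrt(2)), m*(m - 5)*(m - 3*sqrt(2)/2)) = 1
(5) = gcd((z - 7)*(z - 1)*(z + 4), (z + 1)*(z + 4)) = z + 4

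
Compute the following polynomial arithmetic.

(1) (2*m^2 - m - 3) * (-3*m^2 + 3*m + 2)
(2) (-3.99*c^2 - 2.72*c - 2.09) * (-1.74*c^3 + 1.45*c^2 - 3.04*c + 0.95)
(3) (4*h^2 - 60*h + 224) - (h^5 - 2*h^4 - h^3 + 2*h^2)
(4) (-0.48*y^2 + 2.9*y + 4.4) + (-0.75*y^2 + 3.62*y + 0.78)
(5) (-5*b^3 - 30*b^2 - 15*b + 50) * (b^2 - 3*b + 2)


(1) = -6*m^4 + 9*m^3 + 10*m^2 - 11*m - 6
(2) = 6.9426*c^5 - 1.0527*c^4 + 11.8222*c^3 + 1.4478*c^2 + 3.7696*c - 1.9855
(3) = -h^5 + 2*h^4 + h^3 + 2*h^2 - 60*h + 224
(4) = -1.23*y^2 + 6.52*y + 5.18
(5) = -5*b^5 - 15*b^4 + 65*b^3 + 35*b^2 - 180*b + 100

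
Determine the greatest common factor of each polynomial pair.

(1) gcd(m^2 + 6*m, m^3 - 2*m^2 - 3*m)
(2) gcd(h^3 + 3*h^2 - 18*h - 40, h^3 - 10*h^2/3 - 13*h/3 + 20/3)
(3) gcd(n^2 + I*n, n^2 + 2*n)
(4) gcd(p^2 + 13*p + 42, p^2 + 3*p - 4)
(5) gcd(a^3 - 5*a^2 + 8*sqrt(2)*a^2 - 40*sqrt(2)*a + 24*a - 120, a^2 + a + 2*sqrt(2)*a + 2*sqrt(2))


(1) = gcd(m*(m + 6), m*(m - 3)*(m + 1)) = m
(2) = gcd((h - 4)*(h + 2)*(h + 5), (h - 4)*(h - 1)*(h + 5/3)) = h - 4
(3) = gcd(n*(n + I), n*(n + 2)) = n
(4) = gcd((p + 6)*(p + 7), (p - 1)*(p + 4)) = 1
(5) = a + 2*sqrt(2)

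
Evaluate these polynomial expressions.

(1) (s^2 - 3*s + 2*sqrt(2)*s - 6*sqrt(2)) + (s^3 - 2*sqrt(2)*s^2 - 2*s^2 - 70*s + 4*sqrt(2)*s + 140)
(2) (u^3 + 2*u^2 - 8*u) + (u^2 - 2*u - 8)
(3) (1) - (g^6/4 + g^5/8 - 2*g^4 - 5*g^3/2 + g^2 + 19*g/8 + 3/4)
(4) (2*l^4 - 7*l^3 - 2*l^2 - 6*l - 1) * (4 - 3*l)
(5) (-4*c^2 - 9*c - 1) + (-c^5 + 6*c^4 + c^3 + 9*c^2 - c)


(1) = s^3 - 2*sqrt(2)*s^2 - s^2 - 73*s + 6*sqrt(2)*s - 6*sqrt(2) + 140
(2) = u^3 + 3*u^2 - 10*u - 8
(3) = -g^6/4 - g^5/8 + 2*g^4 + 5*g^3/2 - g^2 - 19*g/8 + 1/4
(4) = -6*l^5 + 29*l^4 - 22*l^3 + 10*l^2 - 21*l - 4
(5) = -c^5 + 6*c^4 + c^3 + 5*c^2 - 10*c - 1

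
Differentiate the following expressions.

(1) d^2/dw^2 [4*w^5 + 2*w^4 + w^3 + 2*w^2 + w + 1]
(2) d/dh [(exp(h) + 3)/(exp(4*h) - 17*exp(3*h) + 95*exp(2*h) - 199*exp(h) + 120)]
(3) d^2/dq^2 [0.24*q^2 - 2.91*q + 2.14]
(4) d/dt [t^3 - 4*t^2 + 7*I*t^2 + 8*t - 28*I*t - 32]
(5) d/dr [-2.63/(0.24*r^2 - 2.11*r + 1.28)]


(1) = 80*w^3 + 24*w^2 + 6*w + 4
(2) = (-(exp(h) + 3)*(4*exp(3*h) - 51*exp(2*h) + 190*exp(h) - 199) + exp(4*h) - 17*exp(3*h) + 95*exp(2*h) - 199*exp(h) + 120)*exp(h)/(exp(4*h) - 17*exp(3*h) + 95*exp(2*h) - 199*exp(h) + 120)^2
(3) = 0.480000000000000
(4) = 3*t^2 + t*(-8 + 14*I) + 8 - 28*I
(5) = (1.2624*r - 5.5493)/(0.24*r^2 - 2.11*r + 1.28)^2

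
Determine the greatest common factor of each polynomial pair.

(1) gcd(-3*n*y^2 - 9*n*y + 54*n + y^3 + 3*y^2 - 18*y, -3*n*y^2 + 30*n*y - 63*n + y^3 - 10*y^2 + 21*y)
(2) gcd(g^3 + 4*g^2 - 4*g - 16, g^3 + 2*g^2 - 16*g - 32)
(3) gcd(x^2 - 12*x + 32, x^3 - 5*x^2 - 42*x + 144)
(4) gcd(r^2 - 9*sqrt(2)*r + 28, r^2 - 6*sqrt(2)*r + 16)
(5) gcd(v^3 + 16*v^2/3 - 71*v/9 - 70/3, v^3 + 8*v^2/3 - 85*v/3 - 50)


(1) = -3*n*y + 9*n + y^2 - 3*y
(2) = gcd((g - 2)*(g + 2)*(g + 4), (g - 4)*(g + 2)*(g + 4)) = g^2 + 6*g + 8
(3) = x - 8
(4) = gcd((r - 7*sqrt(2))*(r - 2*sqrt(2)), (r - 4*sqrt(2))*(r - 2*sqrt(2))) = r - 2*sqrt(2)
(5) = gcd((v - 7/3)*(v + 5/3)*(v + 6), (v - 5)*(v + 5/3)*(v + 6)) = v^2 + 23*v/3 + 10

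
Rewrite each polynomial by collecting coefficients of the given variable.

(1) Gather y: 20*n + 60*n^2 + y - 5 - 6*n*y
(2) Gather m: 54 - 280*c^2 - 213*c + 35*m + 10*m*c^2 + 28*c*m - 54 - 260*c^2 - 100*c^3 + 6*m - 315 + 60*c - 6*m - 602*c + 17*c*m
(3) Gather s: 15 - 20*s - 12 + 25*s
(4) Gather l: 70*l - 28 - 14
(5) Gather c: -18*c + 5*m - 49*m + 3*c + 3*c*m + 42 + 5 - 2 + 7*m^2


(1) = 60*n^2 + 20*n + y*(1 - 6*n) - 5
(2) = -100*c^3 - 540*c^2 - 755*c + m*(10*c^2 + 45*c + 35) - 315
(3) = 5*s + 3
(4) = 70*l - 42
(5) = c*(3*m - 15) + 7*m^2 - 44*m + 45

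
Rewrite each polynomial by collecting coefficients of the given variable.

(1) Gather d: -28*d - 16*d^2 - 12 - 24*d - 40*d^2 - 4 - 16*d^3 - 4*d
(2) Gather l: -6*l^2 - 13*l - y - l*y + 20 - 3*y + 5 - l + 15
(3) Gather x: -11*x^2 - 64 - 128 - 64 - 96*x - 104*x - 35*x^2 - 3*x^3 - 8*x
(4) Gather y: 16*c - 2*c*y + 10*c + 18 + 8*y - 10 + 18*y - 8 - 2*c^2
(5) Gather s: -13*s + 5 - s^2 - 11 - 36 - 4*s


(1) = -16*d^3 - 56*d^2 - 56*d - 16
(2) = -6*l^2 + l*(-y - 14) - 4*y + 40
(3) = -3*x^3 - 46*x^2 - 208*x - 256
(4) = -2*c^2 + 26*c + y*(26 - 2*c)
(5) = -s^2 - 17*s - 42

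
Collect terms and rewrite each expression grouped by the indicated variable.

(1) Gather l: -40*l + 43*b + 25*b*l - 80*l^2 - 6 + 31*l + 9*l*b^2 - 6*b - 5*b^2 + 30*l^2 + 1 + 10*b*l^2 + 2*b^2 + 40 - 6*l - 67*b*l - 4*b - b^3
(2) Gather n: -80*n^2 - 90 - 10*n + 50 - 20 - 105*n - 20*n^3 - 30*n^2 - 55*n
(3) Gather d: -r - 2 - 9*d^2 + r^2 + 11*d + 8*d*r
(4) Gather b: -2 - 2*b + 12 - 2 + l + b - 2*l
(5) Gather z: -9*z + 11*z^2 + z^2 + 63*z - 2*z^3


(1) = -b^3 - 3*b^2 + 33*b + l^2*(10*b - 50) + l*(9*b^2 - 42*b - 15) + 35
(2) = -20*n^3 - 110*n^2 - 170*n - 60
(3) = -9*d^2 + d*(8*r + 11) + r^2 - r - 2
(4) = -b - l + 8
(5) = -2*z^3 + 12*z^2 + 54*z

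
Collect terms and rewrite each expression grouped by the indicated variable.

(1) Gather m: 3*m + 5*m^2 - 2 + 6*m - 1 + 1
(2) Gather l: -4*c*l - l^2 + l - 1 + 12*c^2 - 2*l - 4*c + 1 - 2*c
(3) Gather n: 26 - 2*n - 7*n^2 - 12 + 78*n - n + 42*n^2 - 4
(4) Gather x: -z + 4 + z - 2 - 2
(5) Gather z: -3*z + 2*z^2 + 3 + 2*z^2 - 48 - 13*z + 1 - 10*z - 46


(1) = 5*m^2 + 9*m - 2
(2) = 12*c^2 - 6*c - l^2 + l*(-4*c - 1)
(3) = 35*n^2 + 75*n + 10
(4) = 0
(5) = 4*z^2 - 26*z - 90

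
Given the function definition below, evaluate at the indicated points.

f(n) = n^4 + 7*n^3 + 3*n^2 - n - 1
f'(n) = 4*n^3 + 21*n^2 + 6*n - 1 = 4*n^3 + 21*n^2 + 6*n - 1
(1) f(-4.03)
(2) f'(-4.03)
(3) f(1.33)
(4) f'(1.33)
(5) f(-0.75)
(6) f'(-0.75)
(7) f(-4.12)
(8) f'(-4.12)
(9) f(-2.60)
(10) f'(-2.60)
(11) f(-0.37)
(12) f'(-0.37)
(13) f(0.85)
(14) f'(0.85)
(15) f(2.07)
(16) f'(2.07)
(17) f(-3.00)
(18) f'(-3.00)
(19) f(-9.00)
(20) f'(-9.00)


(1) = -142.64
(2) = 54.08
(3) = 22.57
(4) = 53.54
(5) = -1.20
(6) = 4.62
(7) = -147.37
(8) = 51.00
(9) = -55.45
(10) = 55.06
(11) = -0.56
(12) = -0.55
(13) = 5.14
(14) = 21.73
(15) = 90.23
(16) = 136.88
(17) = -79.00
(18) = 62.00
(19) = 1709.00
(20) = -1270.00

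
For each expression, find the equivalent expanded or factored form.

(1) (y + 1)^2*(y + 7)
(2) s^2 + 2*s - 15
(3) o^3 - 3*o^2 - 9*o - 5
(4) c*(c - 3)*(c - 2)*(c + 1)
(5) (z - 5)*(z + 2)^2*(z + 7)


(1) = y^3 + 9*y^2 + 15*y + 7
(2) = (s - 3)*(s + 5)
(3) = (o - 5)*(o + 1)^2
(4) = c^4 - 4*c^3 + c^2 + 6*c
(5) = z^4 + 6*z^3 - 23*z^2 - 132*z - 140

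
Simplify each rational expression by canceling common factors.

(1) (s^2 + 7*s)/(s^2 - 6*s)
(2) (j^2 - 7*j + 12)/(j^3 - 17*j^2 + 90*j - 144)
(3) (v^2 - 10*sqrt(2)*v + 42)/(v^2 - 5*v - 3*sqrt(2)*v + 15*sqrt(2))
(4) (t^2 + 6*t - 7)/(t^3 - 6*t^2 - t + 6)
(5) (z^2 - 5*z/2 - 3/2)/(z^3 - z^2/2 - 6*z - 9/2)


(1) = (s + 7)/(s - 6)
(2) = (j - 4)/(j^2 - 14*j + 48)
(3) = (v - 7*sqrt(2))/(v - 5)
(4) = (t + 7)/(t^2 - 5*t - 6)
(5) = (2*z + 1)/(2*z^2 + 5*z + 3)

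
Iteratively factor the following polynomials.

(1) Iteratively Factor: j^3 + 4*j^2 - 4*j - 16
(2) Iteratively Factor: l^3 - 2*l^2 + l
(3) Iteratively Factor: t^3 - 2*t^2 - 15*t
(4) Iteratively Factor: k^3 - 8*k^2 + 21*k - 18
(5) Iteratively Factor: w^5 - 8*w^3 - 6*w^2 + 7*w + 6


(1) = (j + 2)*(j^2 + 2*j - 8) = (j - 2)*(j + 2)*(j + 4)
(2) = (l - 1)*(l^2 - l) = (l - 1)^2*(l)
(3) = (t - 5)*(t^2 + 3*t) = t*(t - 5)*(t + 3)
(4) = (k - 2)*(k^2 - 6*k + 9) = (k - 3)*(k - 2)*(k - 3)
(5) = (w + 1)*(w^4 - w^3 - 7*w^2 + w + 6) = (w + 1)^2*(w^3 - 2*w^2 - 5*w + 6) = (w + 1)^2*(w + 2)*(w^2 - 4*w + 3) = (w - 1)*(w + 1)^2*(w + 2)*(w - 3)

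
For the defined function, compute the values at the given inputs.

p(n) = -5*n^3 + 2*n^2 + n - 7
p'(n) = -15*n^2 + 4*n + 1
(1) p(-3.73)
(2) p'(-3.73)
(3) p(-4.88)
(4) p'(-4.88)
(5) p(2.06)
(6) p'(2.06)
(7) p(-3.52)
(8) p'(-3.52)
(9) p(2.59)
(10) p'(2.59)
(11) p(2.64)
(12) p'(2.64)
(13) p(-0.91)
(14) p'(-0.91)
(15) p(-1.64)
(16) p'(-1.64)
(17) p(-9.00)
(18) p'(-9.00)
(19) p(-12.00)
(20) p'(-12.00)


(1) = 276.57
(2) = -222.61
(3) = 616.82
(4) = -375.74
(5) = -40.16
(6) = -54.41
(7) = 232.33
(8) = -198.94
(9) = -77.86
(10) = -89.26
(11) = -82.42
(12) = -92.98
(13) = -2.49
(14) = -15.06
(15) = 18.79
(16) = -45.90
(17) = 3791.00
(18) = -1250.00
(19) = 8909.00
(20) = -2207.00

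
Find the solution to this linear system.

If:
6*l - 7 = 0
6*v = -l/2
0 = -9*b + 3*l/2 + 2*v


Then:
b = 14/81
l = 7/6
v = -7/72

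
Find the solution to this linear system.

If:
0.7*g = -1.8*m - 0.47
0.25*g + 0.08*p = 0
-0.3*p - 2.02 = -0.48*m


Then:
g = 2.86
m = -1.37
p = -8.93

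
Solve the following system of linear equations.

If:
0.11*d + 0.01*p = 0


Then:
d = -0.0909090909090909*p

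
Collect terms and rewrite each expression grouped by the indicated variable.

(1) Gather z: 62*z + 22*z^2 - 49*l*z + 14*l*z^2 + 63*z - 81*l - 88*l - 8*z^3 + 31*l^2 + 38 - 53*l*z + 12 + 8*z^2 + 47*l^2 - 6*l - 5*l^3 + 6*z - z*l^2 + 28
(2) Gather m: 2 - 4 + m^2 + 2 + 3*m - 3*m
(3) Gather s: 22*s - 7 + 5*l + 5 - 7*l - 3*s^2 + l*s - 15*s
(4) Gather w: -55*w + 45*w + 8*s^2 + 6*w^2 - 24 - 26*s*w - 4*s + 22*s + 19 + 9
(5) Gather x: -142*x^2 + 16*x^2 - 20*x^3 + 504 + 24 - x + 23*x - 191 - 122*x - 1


(1) = -5*l^3 + 78*l^2 - 175*l - 8*z^3 + z^2*(14*l + 30) + z*(-l^2 - 102*l + 131) + 78
(2) = m^2
(3) = -2*l - 3*s^2 + s*(l + 7) - 2
(4) = 8*s^2 + 18*s + 6*w^2 + w*(-26*s - 10) + 4
(5) = -20*x^3 - 126*x^2 - 100*x + 336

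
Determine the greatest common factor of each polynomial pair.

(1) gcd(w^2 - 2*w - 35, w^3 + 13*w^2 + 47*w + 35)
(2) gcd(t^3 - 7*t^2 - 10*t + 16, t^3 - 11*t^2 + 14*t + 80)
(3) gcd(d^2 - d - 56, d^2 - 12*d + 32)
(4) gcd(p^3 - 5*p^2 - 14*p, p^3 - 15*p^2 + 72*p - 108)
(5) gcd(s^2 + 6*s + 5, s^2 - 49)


(1) = gcd((w - 7)*(w + 5), (w + 1)*(w + 5)*(w + 7)) = w + 5
(2) = t^2 - 6*t - 16
(3) = gcd((d - 8)*(d + 7), (d - 8)*(d - 4)) = d - 8
(4) = 1
(5) = 1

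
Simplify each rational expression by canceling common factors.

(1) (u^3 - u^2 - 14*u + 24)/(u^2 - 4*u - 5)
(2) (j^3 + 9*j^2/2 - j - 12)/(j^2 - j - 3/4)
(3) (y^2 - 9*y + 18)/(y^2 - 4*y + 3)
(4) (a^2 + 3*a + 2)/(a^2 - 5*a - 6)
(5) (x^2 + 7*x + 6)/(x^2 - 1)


(1) = (u^3 - u^2 - 14*u + 24)/(u^2 - 4*u - 5)
(2) = (2*j^2 + 12*j + 16)/(2*j + 1)
(3) = (y - 6)/(y - 1)
(4) = (a + 2)/(a - 6)
(5) = (x + 6)/(x - 1)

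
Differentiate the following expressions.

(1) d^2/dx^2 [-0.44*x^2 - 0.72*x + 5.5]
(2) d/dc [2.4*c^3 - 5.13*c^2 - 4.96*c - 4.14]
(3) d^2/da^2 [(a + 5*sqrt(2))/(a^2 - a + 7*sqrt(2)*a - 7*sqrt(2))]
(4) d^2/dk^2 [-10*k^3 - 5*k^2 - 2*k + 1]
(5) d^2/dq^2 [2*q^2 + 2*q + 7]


(1) = -0.880000000000000
(2) = 7.2*c^2 - 10.26*c - 4.96
(3) = 2*((a + 5*sqrt(2))*(2*a - 1 + 7*sqrt(2))^2 + (-3*a - 12*sqrt(2) + 1)*(a^2 - a + 7*sqrt(2)*a - 7*sqrt(2)))/(a^2 - a + 7*sqrt(2)*a - 7*sqrt(2))^3
(4) = -60*k - 10
(5) = 4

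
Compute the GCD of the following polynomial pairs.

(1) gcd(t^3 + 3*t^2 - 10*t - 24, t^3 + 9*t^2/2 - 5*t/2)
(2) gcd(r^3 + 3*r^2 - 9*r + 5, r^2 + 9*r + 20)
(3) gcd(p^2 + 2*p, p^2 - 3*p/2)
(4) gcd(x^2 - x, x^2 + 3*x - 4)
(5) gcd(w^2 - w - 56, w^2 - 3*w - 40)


(1) = 1
(2) = r + 5
(3) = p
(4) = gcd(x*(x - 1), (x - 1)*(x + 4)) = x - 1
(5) = w - 8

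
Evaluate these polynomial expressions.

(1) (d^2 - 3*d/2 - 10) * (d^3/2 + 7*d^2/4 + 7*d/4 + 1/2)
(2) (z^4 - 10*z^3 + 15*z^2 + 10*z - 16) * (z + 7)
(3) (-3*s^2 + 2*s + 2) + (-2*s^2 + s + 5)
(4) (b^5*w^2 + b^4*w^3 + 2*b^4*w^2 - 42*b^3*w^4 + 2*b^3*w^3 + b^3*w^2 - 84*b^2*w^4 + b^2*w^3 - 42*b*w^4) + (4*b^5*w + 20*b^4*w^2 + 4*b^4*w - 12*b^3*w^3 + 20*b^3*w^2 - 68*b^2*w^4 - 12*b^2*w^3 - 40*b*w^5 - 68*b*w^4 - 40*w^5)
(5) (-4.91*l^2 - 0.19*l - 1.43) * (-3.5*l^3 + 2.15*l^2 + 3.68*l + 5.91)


(1) = d^5/2 + d^4 - 47*d^3/8 - 157*d^2/8 - 73*d/4 - 5
(2) = z^5 - 3*z^4 - 55*z^3 + 115*z^2 + 54*z - 112
(3) = -5*s^2 + 3*s + 7
(4) = b^5*w^2 + 4*b^5*w + b^4*w^3 + 22*b^4*w^2 + 4*b^4*w - 42*b^3*w^4 - 10*b^3*w^3 + 21*b^3*w^2 - 152*b^2*w^4 - 11*b^2*w^3 - 40*b*w^5 - 110*b*w^4 - 40*w^5
(5) = 17.185*l^5 - 9.8915*l^4 - 13.4723*l^3 - 32.7918*l^2 - 6.3853*l - 8.4513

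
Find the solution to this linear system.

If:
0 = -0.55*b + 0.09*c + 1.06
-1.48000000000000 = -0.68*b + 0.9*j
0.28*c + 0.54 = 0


Then:
b = 1.61
c = -1.93
j = -0.43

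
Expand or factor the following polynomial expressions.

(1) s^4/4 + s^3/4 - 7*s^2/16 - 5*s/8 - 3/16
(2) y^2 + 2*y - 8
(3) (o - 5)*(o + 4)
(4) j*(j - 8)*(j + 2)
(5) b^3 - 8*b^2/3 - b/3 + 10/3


(1) = (s/4 + 1/4)*(s - 3/2)*(s + 1/2)*(s + 1)
(2) = (y - 2)*(y + 4)
(3) = o^2 - o - 20
(4) = j^3 - 6*j^2 - 16*j
(5) = (b - 2)*(b - 5/3)*(b + 1)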